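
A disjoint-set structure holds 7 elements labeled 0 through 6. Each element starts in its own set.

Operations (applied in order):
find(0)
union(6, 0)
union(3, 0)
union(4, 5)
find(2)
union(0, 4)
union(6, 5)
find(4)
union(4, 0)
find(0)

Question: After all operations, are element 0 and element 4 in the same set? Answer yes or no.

Answer: yes

Derivation:
Step 1: find(0) -> no change; set of 0 is {0}
Step 2: union(6, 0) -> merged; set of 6 now {0, 6}
Step 3: union(3, 0) -> merged; set of 3 now {0, 3, 6}
Step 4: union(4, 5) -> merged; set of 4 now {4, 5}
Step 5: find(2) -> no change; set of 2 is {2}
Step 6: union(0, 4) -> merged; set of 0 now {0, 3, 4, 5, 6}
Step 7: union(6, 5) -> already same set; set of 6 now {0, 3, 4, 5, 6}
Step 8: find(4) -> no change; set of 4 is {0, 3, 4, 5, 6}
Step 9: union(4, 0) -> already same set; set of 4 now {0, 3, 4, 5, 6}
Step 10: find(0) -> no change; set of 0 is {0, 3, 4, 5, 6}
Set of 0: {0, 3, 4, 5, 6}; 4 is a member.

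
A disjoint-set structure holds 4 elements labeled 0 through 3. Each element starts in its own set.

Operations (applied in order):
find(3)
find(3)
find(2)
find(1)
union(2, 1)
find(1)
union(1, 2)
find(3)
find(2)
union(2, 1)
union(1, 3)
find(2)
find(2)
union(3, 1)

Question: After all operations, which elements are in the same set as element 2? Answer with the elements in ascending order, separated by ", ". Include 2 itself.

Answer: 1, 2, 3

Derivation:
Step 1: find(3) -> no change; set of 3 is {3}
Step 2: find(3) -> no change; set of 3 is {3}
Step 3: find(2) -> no change; set of 2 is {2}
Step 4: find(1) -> no change; set of 1 is {1}
Step 5: union(2, 1) -> merged; set of 2 now {1, 2}
Step 6: find(1) -> no change; set of 1 is {1, 2}
Step 7: union(1, 2) -> already same set; set of 1 now {1, 2}
Step 8: find(3) -> no change; set of 3 is {3}
Step 9: find(2) -> no change; set of 2 is {1, 2}
Step 10: union(2, 1) -> already same set; set of 2 now {1, 2}
Step 11: union(1, 3) -> merged; set of 1 now {1, 2, 3}
Step 12: find(2) -> no change; set of 2 is {1, 2, 3}
Step 13: find(2) -> no change; set of 2 is {1, 2, 3}
Step 14: union(3, 1) -> already same set; set of 3 now {1, 2, 3}
Component of 2: {1, 2, 3}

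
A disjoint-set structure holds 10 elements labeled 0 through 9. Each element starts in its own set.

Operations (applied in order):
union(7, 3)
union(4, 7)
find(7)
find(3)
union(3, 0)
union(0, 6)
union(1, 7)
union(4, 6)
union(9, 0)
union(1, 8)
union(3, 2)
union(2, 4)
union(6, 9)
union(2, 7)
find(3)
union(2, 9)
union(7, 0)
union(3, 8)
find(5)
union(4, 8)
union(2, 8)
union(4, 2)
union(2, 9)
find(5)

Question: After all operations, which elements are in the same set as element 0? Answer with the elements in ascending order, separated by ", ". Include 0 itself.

Step 1: union(7, 3) -> merged; set of 7 now {3, 7}
Step 2: union(4, 7) -> merged; set of 4 now {3, 4, 7}
Step 3: find(7) -> no change; set of 7 is {3, 4, 7}
Step 4: find(3) -> no change; set of 3 is {3, 4, 7}
Step 5: union(3, 0) -> merged; set of 3 now {0, 3, 4, 7}
Step 6: union(0, 6) -> merged; set of 0 now {0, 3, 4, 6, 7}
Step 7: union(1, 7) -> merged; set of 1 now {0, 1, 3, 4, 6, 7}
Step 8: union(4, 6) -> already same set; set of 4 now {0, 1, 3, 4, 6, 7}
Step 9: union(9, 0) -> merged; set of 9 now {0, 1, 3, 4, 6, 7, 9}
Step 10: union(1, 8) -> merged; set of 1 now {0, 1, 3, 4, 6, 7, 8, 9}
Step 11: union(3, 2) -> merged; set of 3 now {0, 1, 2, 3, 4, 6, 7, 8, 9}
Step 12: union(2, 4) -> already same set; set of 2 now {0, 1, 2, 3, 4, 6, 7, 8, 9}
Step 13: union(6, 9) -> already same set; set of 6 now {0, 1, 2, 3, 4, 6, 7, 8, 9}
Step 14: union(2, 7) -> already same set; set of 2 now {0, 1, 2, 3, 4, 6, 7, 8, 9}
Step 15: find(3) -> no change; set of 3 is {0, 1, 2, 3, 4, 6, 7, 8, 9}
Step 16: union(2, 9) -> already same set; set of 2 now {0, 1, 2, 3, 4, 6, 7, 8, 9}
Step 17: union(7, 0) -> already same set; set of 7 now {0, 1, 2, 3, 4, 6, 7, 8, 9}
Step 18: union(3, 8) -> already same set; set of 3 now {0, 1, 2, 3, 4, 6, 7, 8, 9}
Step 19: find(5) -> no change; set of 5 is {5}
Step 20: union(4, 8) -> already same set; set of 4 now {0, 1, 2, 3, 4, 6, 7, 8, 9}
Step 21: union(2, 8) -> already same set; set of 2 now {0, 1, 2, 3, 4, 6, 7, 8, 9}
Step 22: union(4, 2) -> already same set; set of 4 now {0, 1, 2, 3, 4, 6, 7, 8, 9}
Step 23: union(2, 9) -> already same set; set of 2 now {0, 1, 2, 3, 4, 6, 7, 8, 9}
Step 24: find(5) -> no change; set of 5 is {5}
Component of 0: {0, 1, 2, 3, 4, 6, 7, 8, 9}

Answer: 0, 1, 2, 3, 4, 6, 7, 8, 9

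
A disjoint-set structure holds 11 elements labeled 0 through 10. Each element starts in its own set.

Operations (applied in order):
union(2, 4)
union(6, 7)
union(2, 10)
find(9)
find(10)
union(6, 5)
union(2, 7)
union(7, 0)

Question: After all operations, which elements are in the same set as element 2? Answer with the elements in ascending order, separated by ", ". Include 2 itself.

Step 1: union(2, 4) -> merged; set of 2 now {2, 4}
Step 2: union(6, 7) -> merged; set of 6 now {6, 7}
Step 3: union(2, 10) -> merged; set of 2 now {2, 4, 10}
Step 4: find(9) -> no change; set of 9 is {9}
Step 5: find(10) -> no change; set of 10 is {2, 4, 10}
Step 6: union(6, 5) -> merged; set of 6 now {5, 6, 7}
Step 7: union(2, 7) -> merged; set of 2 now {2, 4, 5, 6, 7, 10}
Step 8: union(7, 0) -> merged; set of 7 now {0, 2, 4, 5, 6, 7, 10}
Component of 2: {0, 2, 4, 5, 6, 7, 10}

Answer: 0, 2, 4, 5, 6, 7, 10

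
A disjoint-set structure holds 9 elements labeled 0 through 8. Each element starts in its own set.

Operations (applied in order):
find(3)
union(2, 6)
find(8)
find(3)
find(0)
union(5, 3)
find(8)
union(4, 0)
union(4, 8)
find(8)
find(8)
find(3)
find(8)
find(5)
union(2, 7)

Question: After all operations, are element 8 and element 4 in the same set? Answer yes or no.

Step 1: find(3) -> no change; set of 3 is {3}
Step 2: union(2, 6) -> merged; set of 2 now {2, 6}
Step 3: find(8) -> no change; set of 8 is {8}
Step 4: find(3) -> no change; set of 3 is {3}
Step 5: find(0) -> no change; set of 0 is {0}
Step 6: union(5, 3) -> merged; set of 5 now {3, 5}
Step 7: find(8) -> no change; set of 8 is {8}
Step 8: union(4, 0) -> merged; set of 4 now {0, 4}
Step 9: union(4, 8) -> merged; set of 4 now {0, 4, 8}
Step 10: find(8) -> no change; set of 8 is {0, 4, 8}
Step 11: find(8) -> no change; set of 8 is {0, 4, 8}
Step 12: find(3) -> no change; set of 3 is {3, 5}
Step 13: find(8) -> no change; set of 8 is {0, 4, 8}
Step 14: find(5) -> no change; set of 5 is {3, 5}
Step 15: union(2, 7) -> merged; set of 2 now {2, 6, 7}
Set of 8: {0, 4, 8}; 4 is a member.

Answer: yes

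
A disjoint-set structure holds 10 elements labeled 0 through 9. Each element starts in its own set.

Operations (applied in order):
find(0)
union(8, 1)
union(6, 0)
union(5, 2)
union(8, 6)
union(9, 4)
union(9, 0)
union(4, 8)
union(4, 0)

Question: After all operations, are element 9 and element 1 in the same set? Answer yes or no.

Step 1: find(0) -> no change; set of 0 is {0}
Step 2: union(8, 1) -> merged; set of 8 now {1, 8}
Step 3: union(6, 0) -> merged; set of 6 now {0, 6}
Step 4: union(5, 2) -> merged; set of 5 now {2, 5}
Step 5: union(8, 6) -> merged; set of 8 now {0, 1, 6, 8}
Step 6: union(9, 4) -> merged; set of 9 now {4, 9}
Step 7: union(9, 0) -> merged; set of 9 now {0, 1, 4, 6, 8, 9}
Step 8: union(4, 8) -> already same set; set of 4 now {0, 1, 4, 6, 8, 9}
Step 9: union(4, 0) -> already same set; set of 4 now {0, 1, 4, 6, 8, 9}
Set of 9: {0, 1, 4, 6, 8, 9}; 1 is a member.

Answer: yes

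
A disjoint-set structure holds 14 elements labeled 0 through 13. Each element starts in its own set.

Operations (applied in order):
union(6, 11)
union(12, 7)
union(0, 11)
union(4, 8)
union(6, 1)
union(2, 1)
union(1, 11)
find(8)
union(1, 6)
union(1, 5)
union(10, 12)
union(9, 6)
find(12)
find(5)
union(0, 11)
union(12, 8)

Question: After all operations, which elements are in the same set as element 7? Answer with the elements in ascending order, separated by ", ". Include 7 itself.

Answer: 4, 7, 8, 10, 12

Derivation:
Step 1: union(6, 11) -> merged; set of 6 now {6, 11}
Step 2: union(12, 7) -> merged; set of 12 now {7, 12}
Step 3: union(0, 11) -> merged; set of 0 now {0, 6, 11}
Step 4: union(4, 8) -> merged; set of 4 now {4, 8}
Step 5: union(6, 1) -> merged; set of 6 now {0, 1, 6, 11}
Step 6: union(2, 1) -> merged; set of 2 now {0, 1, 2, 6, 11}
Step 7: union(1, 11) -> already same set; set of 1 now {0, 1, 2, 6, 11}
Step 8: find(8) -> no change; set of 8 is {4, 8}
Step 9: union(1, 6) -> already same set; set of 1 now {0, 1, 2, 6, 11}
Step 10: union(1, 5) -> merged; set of 1 now {0, 1, 2, 5, 6, 11}
Step 11: union(10, 12) -> merged; set of 10 now {7, 10, 12}
Step 12: union(9, 6) -> merged; set of 9 now {0, 1, 2, 5, 6, 9, 11}
Step 13: find(12) -> no change; set of 12 is {7, 10, 12}
Step 14: find(5) -> no change; set of 5 is {0, 1, 2, 5, 6, 9, 11}
Step 15: union(0, 11) -> already same set; set of 0 now {0, 1, 2, 5, 6, 9, 11}
Step 16: union(12, 8) -> merged; set of 12 now {4, 7, 8, 10, 12}
Component of 7: {4, 7, 8, 10, 12}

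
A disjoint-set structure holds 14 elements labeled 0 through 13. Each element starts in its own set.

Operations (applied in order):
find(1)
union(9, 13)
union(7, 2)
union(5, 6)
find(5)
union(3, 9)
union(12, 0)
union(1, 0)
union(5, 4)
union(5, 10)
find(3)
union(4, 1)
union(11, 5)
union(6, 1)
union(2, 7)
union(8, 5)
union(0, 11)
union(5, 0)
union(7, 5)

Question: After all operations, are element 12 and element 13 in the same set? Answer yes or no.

Answer: no

Derivation:
Step 1: find(1) -> no change; set of 1 is {1}
Step 2: union(9, 13) -> merged; set of 9 now {9, 13}
Step 3: union(7, 2) -> merged; set of 7 now {2, 7}
Step 4: union(5, 6) -> merged; set of 5 now {5, 6}
Step 5: find(5) -> no change; set of 5 is {5, 6}
Step 6: union(3, 9) -> merged; set of 3 now {3, 9, 13}
Step 7: union(12, 0) -> merged; set of 12 now {0, 12}
Step 8: union(1, 0) -> merged; set of 1 now {0, 1, 12}
Step 9: union(5, 4) -> merged; set of 5 now {4, 5, 6}
Step 10: union(5, 10) -> merged; set of 5 now {4, 5, 6, 10}
Step 11: find(3) -> no change; set of 3 is {3, 9, 13}
Step 12: union(4, 1) -> merged; set of 4 now {0, 1, 4, 5, 6, 10, 12}
Step 13: union(11, 5) -> merged; set of 11 now {0, 1, 4, 5, 6, 10, 11, 12}
Step 14: union(6, 1) -> already same set; set of 6 now {0, 1, 4, 5, 6, 10, 11, 12}
Step 15: union(2, 7) -> already same set; set of 2 now {2, 7}
Step 16: union(8, 5) -> merged; set of 8 now {0, 1, 4, 5, 6, 8, 10, 11, 12}
Step 17: union(0, 11) -> already same set; set of 0 now {0, 1, 4, 5, 6, 8, 10, 11, 12}
Step 18: union(5, 0) -> already same set; set of 5 now {0, 1, 4, 5, 6, 8, 10, 11, 12}
Step 19: union(7, 5) -> merged; set of 7 now {0, 1, 2, 4, 5, 6, 7, 8, 10, 11, 12}
Set of 12: {0, 1, 2, 4, 5, 6, 7, 8, 10, 11, 12}; 13 is not a member.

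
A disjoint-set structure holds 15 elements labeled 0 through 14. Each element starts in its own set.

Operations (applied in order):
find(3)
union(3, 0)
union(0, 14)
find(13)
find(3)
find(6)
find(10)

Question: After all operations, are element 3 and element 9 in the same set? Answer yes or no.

Step 1: find(3) -> no change; set of 3 is {3}
Step 2: union(3, 0) -> merged; set of 3 now {0, 3}
Step 3: union(0, 14) -> merged; set of 0 now {0, 3, 14}
Step 4: find(13) -> no change; set of 13 is {13}
Step 5: find(3) -> no change; set of 3 is {0, 3, 14}
Step 6: find(6) -> no change; set of 6 is {6}
Step 7: find(10) -> no change; set of 10 is {10}
Set of 3: {0, 3, 14}; 9 is not a member.

Answer: no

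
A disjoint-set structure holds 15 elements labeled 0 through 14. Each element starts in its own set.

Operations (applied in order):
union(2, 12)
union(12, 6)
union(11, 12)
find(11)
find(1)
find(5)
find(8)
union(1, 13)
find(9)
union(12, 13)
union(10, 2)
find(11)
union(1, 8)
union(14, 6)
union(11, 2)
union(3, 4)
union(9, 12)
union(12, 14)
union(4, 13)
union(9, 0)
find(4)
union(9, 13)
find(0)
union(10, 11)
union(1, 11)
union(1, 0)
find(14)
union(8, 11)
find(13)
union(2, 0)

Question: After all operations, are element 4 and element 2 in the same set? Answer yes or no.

Step 1: union(2, 12) -> merged; set of 2 now {2, 12}
Step 2: union(12, 6) -> merged; set of 12 now {2, 6, 12}
Step 3: union(11, 12) -> merged; set of 11 now {2, 6, 11, 12}
Step 4: find(11) -> no change; set of 11 is {2, 6, 11, 12}
Step 5: find(1) -> no change; set of 1 is {1}
Step 6: find(5) -> no change; set of 5 is {5}
Step 7: find(8) -> no change; set of 8 is {8}
Step 8: union(1, 13) -> merged; set of 1 now {1, 13}
Step 9: find(9) -> no change; set of 9 is {9}
Step 10: union(12, 13) -> merged; set of 12 now {1, 2, 6, 11, 12, 13}
Step 11: union(10, 2) -> merged; set of 10 now {1, 2, 6, 10, 11, 12, 13}
Step 12: find(11) -> no change; set of 11 is {1, 2, 6, 10, 11, 12, 13}
Step 13: union(1, 8) -> merged; set of 1 now {1, 2, 6, 8, 10, 11, 12, 13}
Step 14: union(14, 6) -> merged; set of 14 now {1, 2, 6, 8, 10, 11, 12, 13, 14}
Step 15: union(11, 2) -> already same set; set of 11 now {1, 2, 6, 8, 10, 11, 12, 13, 14}
Step 16: union(3, 4) -> merged; set of 3 now {3, 4}
Step 17: union(9, 12) -> merged; set of 9 now {1, 2, 6, 8, 9, 10, 11, 12, 13, 14}
Step 18: union(12, 14) -> already same set; set of 12 now {1, 2, 6, 8, 9, 10, 11, 12, 13, 14}
Step 19: union(4, 13) -> merged; set of 4 now {1, 2, 3, 4, 6, 8, 9, 10, 11, 12, 13, 14}
Step 20: union(9, 0) -> merged; set of 9 now {0, 1, 2, 3, 4, 6, 8, 9, 10, 11, 12, 13, 14}
Step 21: find(4) -> no change; set of 4 is {0, 1, 2, 3, 4, 6, 8, 9, 10, 11, 12, 13, 14}
Step 22: union(9, 13) -> already same set; set of 9 now {0, 1, 2, 3, 4, 6, 8, 9, 10, 11, 12, 13, 14}
Step 23: find(0) -> no change; set of 0 is {0, 1, 2, 3, 4, 6, 8, 9, 10, 11, 12, 13, 14}
Step 24: union(10, 11) -> already same set; set of 10 now {0, 1, 2, 3, 4, 6, 8, 9, 10, 11, 12, 13, 14}
Step 25: union(1, 11) -> already same set; set of 1 now {0, 1, 2, 3, 4, 6, 8, 9, 10, 11, 12, 13, 14}
Step 26: union(1, 0) -> already same set; set of 1 now {0, 1, 2, 3, 4, 6, 8, 9, 10, 11, 12, 13, 14}
Step 27: find(14) -> no change; set of 14 is {0, 1, 2, 3, 4, 6, 8, 9, 10, 11, 12, 13, 14}
Step 28: union(8, 11) -> already same set; set of 8 now {0, 1, 2, 3, 4, 6, 8, 9, 10, 11, 12, 13, 14}
Step 29: find(13) -> no change; set of 13 is {0, 1, 2, 3, 4, 6, 8, 9, 10, 11, 12, 13, 14}
Step 30: union(2, 0) -> already same set; set of 2 now {0, 1, 2, 3, 4, 6, 8, 9, 10, 11, 12, 13, 14}
Set of 4: {0, 1, 2, 3, 4, 6, 8, 9, 10, 11, 12, 13, 14}; 2 is a member.

Answer: yes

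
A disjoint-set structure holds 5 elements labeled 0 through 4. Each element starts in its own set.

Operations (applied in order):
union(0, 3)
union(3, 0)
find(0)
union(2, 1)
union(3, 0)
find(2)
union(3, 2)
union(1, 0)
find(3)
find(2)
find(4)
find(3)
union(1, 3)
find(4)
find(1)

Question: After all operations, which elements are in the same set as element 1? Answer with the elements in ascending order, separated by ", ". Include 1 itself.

Answer: 0, 1, 2, 3

Derivation:
Step 1: union(0, 3) -> merged; set of 0 now {0, 3}
Step 2: union(3, 0) -> already same set; set of 3 now {0, 3}
Step 3: find(0) -> no change; set of 0 is {0, 3}
Step 4: union(2, 1) -> merged; set of 2 now {1, 2}
Step 5: union(3, 0) -> already same set; set of 3 now {0, 3}
Step 6: find(2) -> no change; set of 2 is {1, 2}
Step 7: union(3, 2) -> merged; set of 3 now {0, 1, 2, 3}
Step 8: union(1, 0) -> already same set; set of 1 now {0, 1, 2, 3}
Step 9: find(3) -> no change; set of 3 is {0, 1, 2, 3}
Step 10: find(2) -> no change; set of 2 is {0, 1, 2, 3}
Step 11: find(4) -> no change; set of 4 is {4}
Step 12: find(3) -> no change; set of 3 is {0, 1, 2, 3}
Step 13: union(1, 3) -> already same set; set of 1 now {0, 1, 2, 3}
Step 14: find(4) -> no change; set of 4 is {4}
Step 15: find(1) -> no change; set of 1 is {0, 1, 2, 3}
Component of 1: {0, 1, 2, 3}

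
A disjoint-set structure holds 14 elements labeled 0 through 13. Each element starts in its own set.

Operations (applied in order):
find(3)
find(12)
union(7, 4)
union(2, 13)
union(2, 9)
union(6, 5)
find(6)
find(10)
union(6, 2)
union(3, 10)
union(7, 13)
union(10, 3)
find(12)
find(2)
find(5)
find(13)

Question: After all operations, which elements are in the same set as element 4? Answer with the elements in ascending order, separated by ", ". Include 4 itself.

Answer: 2, 4, 5, 6, 7, 9, 13

Derivation:
Step 1: find(3) -> no change; set of 3 is {3}
Step 2: find(12) -> no change; set of 12 is {12}
Step 3: union(7, 4) -> merged; set of 7 now {4, 7}
Step 4: union(2, 13) -> merged; set of 2 now {2, 13}
Step 5: union(2, 9) -> merged; set of 2 now {2, 9, 13}
Step 6: union(6, 5) -> merged; set of 6 now {5, 6}
Step 7: find(6) -> no change; set of 6 is {5, 6}
Step 8: find(10) -> no change; set of 10 is {10}
Step 9: union(6, 2) -> merged; set of 6 now {2, 5, 6, 9, 13}
Step 10: union(3, 10) -> merged; set of 3 now {3, 10}
Step 11: union(7, 13) -> merged; set of 7 now {2, 4, 5, 6, 7, 9, 13}
Step 12: union(10, 3) -> already same set; set of 10 now {3, 10}
Step 13: find(12) -> no change; set of 12 is {12}
Step 14: find(2) -> no change; set of 2 is {2, 4, 5, 6, 7, 9, 13}
Step 15: find(5) -> no change; set of 5 is {2, 4, 5, 6, 7, 9, 13}
Step 16: find(13) -> no change; set of 13 is {2, 4, 5, 6, 7, 9, 13}
Component of 4: {2, 4, 5, 6, 7, 9, 13}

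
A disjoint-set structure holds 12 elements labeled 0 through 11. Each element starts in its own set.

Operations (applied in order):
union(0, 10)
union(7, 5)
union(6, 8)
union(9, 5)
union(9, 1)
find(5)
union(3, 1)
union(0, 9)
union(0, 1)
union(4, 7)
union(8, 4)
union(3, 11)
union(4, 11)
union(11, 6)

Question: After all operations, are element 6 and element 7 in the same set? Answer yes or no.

Answer: yes

Derivation:
Step 1: union(0, 10) -> merged; set of 0 now {0, 10}
Step 2: union(7, 5) -> merged; set of 7 now {5, 7}
Step 3: union(6, 8) -> merged; set of 6 now {6, 8}
Step 4: union(9, 5) -> merged; set of 9 now {5, 7, 9}
Step 5: union(9, 1) -> merged; set of 9 now {1, 5, 7, 9}
Step 6: find(5) -> no change; set of 5 is {1, 5, 7, 9}
Step 7: union(3, 1) -> merged; set of 3 now {1, 3, 5, 7, 9}
Step 8: union(0, 9) -> merged; set of 0 now {0, 1, 3, 5, 7, 9, 10}
Step 9: union(0, 1) -> already same set; set of 0 now {0, 1, 3, 5, 7, 9, 10}
Step 10: union(4, 7) -> merged; set of 4 now {0, 1, 3, 4, 5, 7, 9, 10}
Step 11: union(8, 4) -> merged; set of 8 now {0, 1, 3, 4, 5, 6, 7, 8, 9, 10}
Step 12: union(3, 11) -> merged; set of 3 now {0, 1, 3, 4, 5, 6, 7, 8, 9, 10, 11}
Step 13: union(4, 11) -> already same set; set of 4 now {0, 1, 3, 4, 5, 6, 7, 8, 9, 10, 11}
Step 14: union(11, 6) -> already same set; set of 11 now {0, 1, 3, 4, 5, 6, 7, 8, 9, 10, 11}
Set of 6: {0, 1, 3, 4, 5, 6, 7, 8, 9, 10, 11}; 7 is a member.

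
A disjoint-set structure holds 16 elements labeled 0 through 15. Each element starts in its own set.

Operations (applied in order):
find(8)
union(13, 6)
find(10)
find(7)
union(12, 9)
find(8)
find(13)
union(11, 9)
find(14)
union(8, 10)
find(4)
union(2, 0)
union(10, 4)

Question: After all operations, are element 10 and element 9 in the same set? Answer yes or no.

Step 1: find(8) -> no change; set of 8 is {8}
Step 2: union(13, 6) -> merged; set of 13 now {6, 13}
Step 3: find(10) -> no change; set of 10 is {10}
Step 4: find(7) -> no change; set of 7 is {7}
Step 5: union(12, 9) -> merged; set of 12 now {9, 12}
Step 6: find(8) -> no change; set of 8 is {8}
Step 7: find(13) -> no change; set of 13 is {6, 13}
Step 8: union(11, 9) -> merged; set of 11 now {9, 11, 12}
Step 9: find(14) -> no change; set of 14 is {14}
Step 10: union(8, 10) -> merged; set of 8 now {8, 10}
Step 11: find(4) -> no change; set of 4 is {4}
Step 12: union(2, 0) -> merged; set of 2 now {0, 2}
Step 13: union(10, 4) -> merged; set of 10 now {4, 8, 10}
Set of 10: {4, 8, 10}; 9 is not a member.

Answer: no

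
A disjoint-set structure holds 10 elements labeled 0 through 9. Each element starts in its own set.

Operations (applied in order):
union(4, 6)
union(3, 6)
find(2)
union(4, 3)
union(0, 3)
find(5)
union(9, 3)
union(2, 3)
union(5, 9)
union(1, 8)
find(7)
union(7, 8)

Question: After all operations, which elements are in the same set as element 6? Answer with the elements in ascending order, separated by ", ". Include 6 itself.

Answer: 0, 2, 3, 4, 5, 6, 9

Derivation:
Step 1: union(4, 6) -> merged; set of 4 now {4, 6}
Step 2: union(3, 6) -> merged; set of 3 now {3, 4, 6}
Step 3: find(2) -> no change; set of 2 is {2}
Step 4: union(4, 3) -> already same set; set of 4 now {3, 4, 6}
Step 5: union(0, 3) -> merged; set of 0 now {0, 3, 4, 6}
Step 6: find(5) -> no change; set of 5 is {5}
Step 7: union(9, 3) -> merged; set of 9 now {0, 3, 4, 6, 9}
Step 8: union(2, 3) -> merged; set of 2 now {0, 2, 3, 4, 6, 9}
Step 9: union(5, 9) -> merged; set of 5 now {0, 2, 3, 4, 5, 6, 9}
Step 10: union(1, 8) -> merged; set of 1 now {1, 8}
Step 11: find(7) -> no change; set of 7 is {7}
Step 12: union(7, 8) -> merged; set of 7 now {1, 7, 8}
Component of 6: {0, 2, 3, 4, 5, 6, 9}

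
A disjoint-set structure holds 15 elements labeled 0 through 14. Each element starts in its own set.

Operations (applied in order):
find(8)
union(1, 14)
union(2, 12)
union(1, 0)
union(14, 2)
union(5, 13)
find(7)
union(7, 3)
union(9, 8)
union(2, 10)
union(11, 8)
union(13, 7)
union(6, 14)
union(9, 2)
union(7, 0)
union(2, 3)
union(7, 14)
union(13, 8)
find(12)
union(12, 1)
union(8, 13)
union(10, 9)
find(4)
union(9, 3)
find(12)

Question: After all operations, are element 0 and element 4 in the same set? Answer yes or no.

Step 1: find(8) -> no change; set of 8 is {8}
Step 2: union(1, 14) -> merged; set of 1 now {1, 14}
Step 3: union(2, 12) -> merged; set of 2 now {2, 12}
Step 4: union(1, 0) -> merged; set of 1 now {0, 1, 14}
Step 5: union(14, 2) -> merged; set of 14 now {0, 1, 2, 12, 14}
Step 6: union(5, 13) -> merged; set of 5 now {5, 13}
Step 7: find(7) -> no change; set of 7 is {7}
Step 8: union(7, 3) -> merged; set of 7 now {3, 7}
Step 9: union(9, 8) -> merged; set of 9 now {8, 9}
Step 10: union(2, 10) -> merged; set of 2 now {0, 1, 2, 10, 12, 14}
Step 11: union(11, 8) -> merged; set of 11 now {8, 9, 11}
Step 12: union(13, 7) -> merged; set of 13 now {3, 5, 7, 13}
Step 13: union(6, 14) -> merged; set of 6 now {0, 1, 2, 6, 10, 12, 14}
Step 14: union(9, 2) -> merged; set of 9 now {0, 1, 2, 6, 8, 9, 10, 11, 12, 14}
Step 15: union(7, 0) -> merged; set of 7 now {0, 1, 2, 3, 5, 6, 7, 8, 9, 10, 11, 12, 13, 14}
Step 16: union(2, 3) -> already same set; set of 2 now {0, 1, 2, 3, 5, 6, 7, 8, 9, 10, 11, 12, 13, 14}
Step 17: union(7, 14) -> already same set; set of 7 now {0, 1, 2, 3, 5, 6, 7, 8, 9, 10, 11, 12, 13, 14}
Step 18: union(13, 8) -> already same set; set of 13 now {0, 1, 2, 3, 5, 6, 7, 8, 9, 10, 11, 12, 13, 14}
Step 19: find(12) -> no change; set of 12 is {0, 1, 2, 3, 5, 6, 7, 8, 9, 10, 11, 12, 13, 14}
Step 20: union(12, 1) -> already same set; set of 12 now {0, 1, 2, 3, 5, 6, 7, 8, 9, 10, 11, 12, 13, 14}
Step 21: union(8, 13) -> already same set; set of 8 now {0, 1, 2, 3, 5, 6, 7, 8, 9, 10, 11, 12, 13, 14}
Step 22: union(10, 9) -> already same set; set of 10 now {0, 1, 2, 3, 5, 6, 7, 8, 9, 10, 11, 12, 13, 14}
Step 23: find(4) -> no change; set of 4 is {4}
Step 24: union(9, 3) -> already same set; set of 9 now {0, 1, 2, 3, 5, 6, 7, 8, 9, 10, 11, 12, 13, 14}
Step 25: find(12) -> no change; set of 12 is {0, 1, 2, 3, 5, 6, 7, 8, 9, 10, 11, 12, 13, 14}
Set of 0: {0, 1, 2, 3, 5, 6, 7, 8, 9, 10, 11, 12, 13, 14}; 4 is not a member.

Answer: no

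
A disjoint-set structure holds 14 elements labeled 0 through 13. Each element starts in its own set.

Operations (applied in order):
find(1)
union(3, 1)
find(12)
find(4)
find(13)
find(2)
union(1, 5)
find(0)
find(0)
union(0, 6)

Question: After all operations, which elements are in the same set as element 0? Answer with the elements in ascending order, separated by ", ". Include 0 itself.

Step 1: find(1) -> no change; set of 1 is {1}
Step 2: union(3, 1) -> merged; set of 3 now {1, 3}
Step 3: find(12) -> no change; set of 12 is {12}
Step 4: find(4) -> no change; set of 4 is {4}
Step 5: find(13) -> no change; set of 13 is {13}
Step 6: find(2) -> no change; set of 2 is {2}
Step 7: union(1, 5) -> merged; set of 1 now {1, 3, 5}
Step 8: find(0) -> no change; set of 0 is {0}
Step 9: find(0) -> no change; set of 0 is {0}
Step 10: union(0, 6) -> merged; set of 0 now {0, 6}
Component of 0: {0, 6}

Answer: 0, 6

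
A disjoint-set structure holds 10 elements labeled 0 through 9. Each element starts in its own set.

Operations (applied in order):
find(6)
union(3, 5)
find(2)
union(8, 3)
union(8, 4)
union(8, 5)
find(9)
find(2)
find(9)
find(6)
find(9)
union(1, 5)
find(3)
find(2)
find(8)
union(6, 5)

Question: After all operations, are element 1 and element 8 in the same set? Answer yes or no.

Step 1: find(6) -> no change; set of 6 is {6}
Step 2: union(3, 5) -> merged; set of 3 now {3, 5}
Step 3: find(2) -> no change; set of 2 is {2}
Step 4: union(8, 3) -> merged; set of 8 now {3, 5, 8}
Step 5: union(8, 4) -> merged; set of 8 now {3, 4, 5, 8}
Step 6: union(8, 5) -> already same set; set of 8 now {3, 4, 5, 8}
Step 7: find(9) -> no change; set of 9 is {9}
Step 8: find(2) -> no change; set of 2 is {2}
Step 9: find(9) -> no change; set of 9 is {9}
Step 10: find(6) -> no change; set of 6 is {6}
Step 11: find(9) -> no change; set of 9 is {9}
Step 12: union(1, 5) -> merged; set of 1 now {1, 3, 4, 5, 8}
Step 13: find(3) -> no change; set of 3 is {1, 3, 4, 5, 8}
Step 14: find(2) -> no change; set of 2 is {2}
Step 15: find(8) -> no change; set of 8 is {1, 3, 4, 5, 8}
Step 16: union(6, 5) -> merged; set of 6 now {1, 3, 4, 5, 6, 8}
Set of 1: {1, 3, 4, 5, 6, 8}; 8 is a member.

Answer: yes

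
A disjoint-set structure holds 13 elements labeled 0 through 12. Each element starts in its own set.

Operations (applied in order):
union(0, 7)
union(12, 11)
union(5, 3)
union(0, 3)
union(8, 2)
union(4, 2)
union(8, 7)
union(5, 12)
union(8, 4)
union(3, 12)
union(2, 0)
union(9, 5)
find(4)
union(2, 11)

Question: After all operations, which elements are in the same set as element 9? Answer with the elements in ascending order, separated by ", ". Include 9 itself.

Step 1: union(0, 7) -> merged; set of 0 now {0, 7}
Step 2: union(12, 11) -> merged; set of 12 now {11, 12}
Step 3: union(5, 3) -> merged; set of 5 now {3, 5}
Step 4: union(0, 3) -> merged; set of 0 now {0, 3, 5, 7}
Step 5: union(8, 2) -> merged; set of 8 now {2, 8}
Step 6: union(4, 2) -> merged; set of 4 now {2, 4, 8}
Step 7: union(8, 7) -> merged; set of 8 now {0, 2, 3, 4, 5, 7, 8}
Step 8: union(5, 12) -> merged; set of 5 now {0, 2, 3, 4, 5, 7, 8, 11, 12}
Step 9: union(8, 4) -> already same set; set of 8 now {0, 2, 3, 4, 5, 7, 8, 11, 12}
Step 10: union(3, 12) -> already same set; set of 3 now {0, 2, 3, 4, 5, 7, 8, 11, 12}
Step 11: union(2, 0) -> already same set; set of 2 now {0, 2, 3, 4, 5, 7, 8, 11, 12}
Step 12: union(9, 5) -> merged; set of 9 now {0, 2, 3, 4, 5, 7, 8, 9, 11, 12}
Step 13: find(4) -> no change; set of 4 is {0, 2, 3, 4, 5, 7, 8, 9, 11, 12}
Step 14: union(2, 11) -> already same set; set of 2 now {0, 2, 3, 4, 5, 7, 8, 9, 11, 12}
Component of 9: {0, 2, 3, 4, 5, 7, 8, 9, 11, 12}

Answer: 0, 2, 3, 4, 5, 7, 8, 9, 11, 12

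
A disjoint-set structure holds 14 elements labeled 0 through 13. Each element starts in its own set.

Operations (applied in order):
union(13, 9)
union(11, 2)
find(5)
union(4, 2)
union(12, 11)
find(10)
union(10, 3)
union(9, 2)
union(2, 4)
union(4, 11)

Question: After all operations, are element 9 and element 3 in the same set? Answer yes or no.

Answer: no

Derivation:
Step 1: union(13, 9) -> merged; set of 13 now {9, 13}
Step 2: union(11, 2) -> merged; set of 11 now {2, 11}
Step 3: find(5) -> no change; set of 5 is {5}
Step 4: union(4, 2) -> merged; set of 4 now {2, 4, 11}
Step 5: union(12, 11) -> merged; set of 12 now {2, 4, 11, 12}
Step 6: find(10) -> no change; set of 10 is {10}
Step 7: union(10, 3) -> merged; set of 10 now {3, 10}
Step 8: union(9, 2) -> merged; set of 9 now {2, 4, 9, 11, 12, 13}
Step 9: union(2, 4) -> already same set; set of 2 now {2, 4, 9, 11, 12, 13}
Step 10: union(4, 11) -> already same set; set of 4 now {2, 4, 9, 11, 12, 13}
Set of 9: {2, 4, 9, 11, 12, 13}; 3 is not a member.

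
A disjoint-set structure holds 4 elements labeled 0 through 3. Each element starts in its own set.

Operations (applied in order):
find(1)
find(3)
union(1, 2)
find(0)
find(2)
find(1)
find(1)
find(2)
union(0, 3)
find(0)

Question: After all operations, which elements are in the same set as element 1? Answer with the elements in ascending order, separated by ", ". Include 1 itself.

Answer: 1, 2

Derivation:
Step 1: find(1) -> no change; set of 1 is {1}
Step 2: find(3) -> no change; set of 3 is {3}
Step 3: union(1, 2) -> merged; set of 1 now {1, 2}
Step 4: find(0) -> no change; set of 0 is {0}
Step 5: find(2) -> no change; set of 2 is {1, 2}
Step 6: find(1) -> no change; set of 1 is {1, 2}
Step 7: find(1) -> no change; set of 1 is {1, 2}
Step 8: find(2) -> no change; set of 2 is {1, 2}
Step 9: union(0, 3) -> merged; set of 0 now {0, 3}
Step 10: find(0) -> no change; set of 0 is {0, 3}
Component of 1: {1, 2}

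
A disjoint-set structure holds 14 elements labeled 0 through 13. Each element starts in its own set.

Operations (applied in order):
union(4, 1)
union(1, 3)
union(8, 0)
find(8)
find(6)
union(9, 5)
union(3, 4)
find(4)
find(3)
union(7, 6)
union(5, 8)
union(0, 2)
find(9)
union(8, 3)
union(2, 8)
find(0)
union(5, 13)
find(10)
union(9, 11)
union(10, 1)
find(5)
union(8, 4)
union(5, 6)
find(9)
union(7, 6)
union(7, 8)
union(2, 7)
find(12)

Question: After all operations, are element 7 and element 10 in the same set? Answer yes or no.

Answer: yes

Derivation:
Step 1: union(4, 1) -> merged; set of 4 now {1, 4}
Step 2: union(1, 3) -> merged; set of 1 now {1, 3, 4}
Step 3: union(8, 0) -> merged; set of 8 now {0, 8}
Step 4: find(8) -> no change; set of 8 is {0, 8}
Step 5: find(6) -> no change; set of 6 is {6}
Step 6: union(9, 5) -> merged; set of 9 now {5, 9}
Step 7: union(3, 4) -> already same set; set of 3 now {1, 3, 4}
Step 8: find(4) -> no change; set of 4 is {1, 3, 4}
Step 9: find(3) -> no change; set of 3 is {1, 3, 4}
Step 10: union(7, 6) -> merged; set of 7 now {6, 7}
Step 11: union(5, 8) -> merged; set of 5 now {0, 5, 8, 9}
Step 12: union(0, 2) -> merged; set of 0 now {0, 2, 5, 8, 9}
Step 13: find(9) -> no change; set of 9 is {0, 2, 5, 8, 9}
Step 14: union(8, 3) -> merged; set of 8 now {0, 1, 2, 3, 4, 5, 8, 9}
Step 15: union(2, 8) -> already same set; set of 2 now {0, 1, 2, 3, 4, 5, 8, 9}
Step 16: find(0) -> no change; set of 0 is {0, 1, 2, 3, 4, 5, 8, 9}
Step 17: union(5, 13) -> merged; set of 5 now {0, 1, 2, 3, 4, 5, 8, 9, 13}
Step 18: find(10) -> no change; set of 10 is {10}
Step 19: union(9, 11) -> merged; set of 9 now {0, 1, 2, 3, 4, 5, 8, 9, 11, 13}
Step 20: union(10, 1) -> merged; set of 10 now {0, 1, 2, 3, 4, 5, 8, 9, 10, 11, 13}
Step 21: find(5) -> no change; set of 5 is {0, 1, 2, 3, 4, 5, 8, 9, 10, 11, 13}
Step 22: union(8, 4) -> already same set; set of 8 now {0, 1, 2, 3, 4, 5, 8, 9, 10, 11, 13}
Step 23: union(5, 6) -> merged; set of 5 now {0, 1, 2, 3, 4, 5, 6, 7, 8, 9, 10, 11, 13}
Step 24: find(9) -> no change; set of 9 is {0, 1, 2, 3, 4, 5, 6, 7, 8, 9, 10, 11, 13}
Step 25: union(7, 6) -> already same set; set of 7 now {0, 1, 2, 3, 4, 5, 6, 7, 8, 9, 10, 11, 13}
Step 26: union(7, 8) -> already same set; set of 7 now {0, 1, 2, 3, 4, 5, 6, 7, 8, 9, 10, 11, 13}
Step 27: union(2, 7) -> already same set; set of 2 now {0, 1, 2, 3, 4, 5, 6, 7, 8, 9, 10, 11, 13}
Step 28: find(12) -> no change; set of 12 is {12}
Set of 7: {0, 1, 2, 3, 4, 5, 6, 7, 8, 9, 10, 11, 13}; 10 is a member.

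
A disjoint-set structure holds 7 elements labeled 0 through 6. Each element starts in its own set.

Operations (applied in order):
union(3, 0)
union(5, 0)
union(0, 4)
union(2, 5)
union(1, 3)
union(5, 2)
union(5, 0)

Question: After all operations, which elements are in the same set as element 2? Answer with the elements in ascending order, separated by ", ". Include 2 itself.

Answer: 0, 1, 2, 3, 4, 5

Derivation:
Step 1: union(3, 0) -> merged; set of 3 now {0, 3}
Step 2: union(5, 0) -> merged; set of 5 now {0, 3, 5}
Step 3: union(0, 4) -> merged; set of 0 now {0, 3, 4, 5}
Step 4: union(2, 5) -> merged; set of 2 now {0, 2, 3, 4, 5}
Step 5: union(1, 3) -> merged; set of 1 now {0, 1, 2, 3, 4, 5}
Step 6: union(5, 2) -> already same set; set of 5 now {0, 1, 2, 3, 4, 5}
Step 7: union(5, 0) -> already same set; set of 5 now {0, 1, 2, 3, 4, 5}
Component of 2: {0, 1, 2, 3, 4, 5}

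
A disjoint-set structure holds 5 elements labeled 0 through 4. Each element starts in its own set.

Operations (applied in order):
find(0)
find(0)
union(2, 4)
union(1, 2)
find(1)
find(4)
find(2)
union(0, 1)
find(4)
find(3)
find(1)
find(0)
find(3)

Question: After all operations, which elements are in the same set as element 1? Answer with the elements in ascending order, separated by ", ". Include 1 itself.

Step 1: find(0) -> no change; set of 0 is {0}
Step 2: find(0) -> no change; set of 0 is {0}
Step 3: union(2, 4) -> merged; set of 2 now {2, 4}
Step 4: union(1, 2) -> merged; set of 1 now {1, 2, 4}
Step 5: find(1) -> no change; set of 1 is {1, 2, 4}
Step 6: find(4) -> no change; set of 4 is {1, 2, 4}
Step 7: find(2) -> no change; set of 2 is {1, 2, 4}
Step 8: union(0, 1) -> merged; set of 0 now {0, 1, 2, 4}
Step 9: find(4) -> no change; set of 4 is {0, 1, 2, 4}
Step 10: find(3) -> no change; set of 3 is {3}
Step 11: find(1) -> no change; set of 1 is {0, 1, 2, 4}
Step 12: find(0) -> no change; set of 0 is {0, 1, 2, 4}
Step 13: find(3) -> no change; set of 3 is {3}
Component of 1: {0, 1, 2, 4}

Answer: 0, 1, 2, 4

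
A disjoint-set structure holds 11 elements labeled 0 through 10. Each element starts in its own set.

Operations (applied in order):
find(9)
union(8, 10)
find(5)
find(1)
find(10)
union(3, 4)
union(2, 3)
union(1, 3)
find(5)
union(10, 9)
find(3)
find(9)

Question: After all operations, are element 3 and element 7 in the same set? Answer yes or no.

Answer: no

Derivation:
Step 1: find(9) -> no change; set of 9 is {9}
Step 2: union(8, 10) -> merged; set of 8 now {8, 10}
Step 3: find(5) -> no change; set of 5 is {5}
Step 4: find(1) -> no change; set of 1 is {1}
Step 5: find(10) -> no change; set of 10 is {8, 10}
Step 6: union(3, 4) -> merged; set of 3 now {3, 4}
Step 7: union(2, 3) -> merged; set of 2 now {2, 3, 4}
Step 8: union(1, 3) -> merged; set of 1 now {1, 2, 3, 4}
Step 9: find(5) -> no change; set of 5 is {5}
Step 10: union(10, 9) -> merged; set of 10 now {8, 9, 10}
Step 11: find(3) -> no change; set of 3 is {1, 2, 3, 4}
Step 12: find(9) -> no change; set of 9 is {8, 9, 10}
Set of 3: {1, 2, 3, 4}; 7 is not a member.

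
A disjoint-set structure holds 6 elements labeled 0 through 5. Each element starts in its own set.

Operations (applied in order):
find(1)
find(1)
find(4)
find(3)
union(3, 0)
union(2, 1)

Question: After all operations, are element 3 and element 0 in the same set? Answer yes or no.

Answer: yes

Derivation:
Step 1: find(1) -> no change; set of 1 is {1}
Step 2: find(1) -> no change; set of 1 is {1}
Step 3: find(4) -> no change; set of 4 is {4}
Step 4: find(3) -> no change; set of 3 is {3}
Step 5: union(3, 0) -> merged; set of 3 now {0, 3}
Step 6: union(2, 1) -> merged; set of 2 now {1, 2}
Set of 3: {0, 3}; 0 is a member.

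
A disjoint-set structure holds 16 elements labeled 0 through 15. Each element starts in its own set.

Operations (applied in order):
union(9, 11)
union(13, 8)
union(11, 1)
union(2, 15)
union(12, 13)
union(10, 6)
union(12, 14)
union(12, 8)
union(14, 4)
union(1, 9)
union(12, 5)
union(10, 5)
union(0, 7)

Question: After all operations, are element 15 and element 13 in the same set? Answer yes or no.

Answer: no

Derivation:
Step 1: union(9, 11) -> merged; set of 9 now {9, 11}
Step 2: union(13, 8) -> merged; set of 13 now {8, 13}
Step 3: union(11, 1) -> merged; set of 11 now {1, 9, 11}
Step 4: union(2, 15) -> merged; set of 2 now {2, 15}
Step 5: union(12, 13) -> merged; set of 12 now {8, 12, 13}
Step 6: union(10, 6) -> merged; set of 10 now {6, 10}
Step 7: union(12, 14) -> merged; set of 12 now {8, 12, 13, 14}
Step 8: union(12, 8) -> already same set; set of 12 now {8, 12, 13, 14}
Step 9: union(14, 4) -> merged; set of 14 now {4, 8, 12, 13, 14}
Step 10: union(1, 9) -> already same set; set of 1 now {1, 9, 11}
Step 11: union(12, 5) -> merged; set of 12 now {4, 5, 8, 12, 13, 14}
Step 12: union(10, 5) -> merged; set of 10 now {4, 5, 6, 8, 10, 12, 13, 14}
Step 13: union(0, 7) -> merged; set of 0 now {0, 7}
Set of 15: {2, 15}; 13 is not a member.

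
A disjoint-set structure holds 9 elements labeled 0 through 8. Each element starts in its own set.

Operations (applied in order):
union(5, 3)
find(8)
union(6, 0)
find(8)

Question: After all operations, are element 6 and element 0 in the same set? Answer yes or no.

Step 1: union(5, 3) -> merged; set of 5 now {3, 5}
Step 2: find(8) -> no change; set of 8 is {8}
Step 3: union(6, 0) -> merged; set of 6 now {0, 6}
Step 4: find(8) -> no change; set of 8 is {8}
Set of 6: {0, 6}; 0 is a member.

Answer: yes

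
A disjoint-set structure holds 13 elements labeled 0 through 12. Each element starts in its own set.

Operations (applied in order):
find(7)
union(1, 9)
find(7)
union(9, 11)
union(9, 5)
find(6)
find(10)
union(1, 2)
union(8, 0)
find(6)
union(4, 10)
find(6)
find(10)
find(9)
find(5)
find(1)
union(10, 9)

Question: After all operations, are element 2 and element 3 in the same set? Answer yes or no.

Answer: no

Derivation:
Step 1: find(7) -> no change; set of 7 is {7}
Step 2: union(1, 9) -> merged; set of 1 now {1, 9}
Step 3: find(7) -> no change; set of 7 is {7}
Step 4: union(9, 11) -> merged; set of 9 now {1, 9, 11}
Step 5: union(9, 5) -> merged; set of 9 now {1, 5, 9, 11}
Step 6: find(6) -> no change; set of 6 is {6}
Step 7: find(10) -> no change; set of 10 is {10}
Step 8: union(1, 2) -> merged; set of 1 now {1, 2, 5, 9, 11}
Step 9: union(8, 0) -> merged; set of 8 now {0, 8}
Step 10: find(6) -> no change; set of 6 is {6}
Step 11: union(4, 10) -> merged; set of 4 now {4, 10}
Step 12: find(6) -> no change; set of 6 is {6}
Step 13: find(10) -> no change; set of 10 is {4, 10}
Step 14: find(9) -> no change; set of 9 is {1, 2, 5, 9, 11}
Step 15: find(5) -> no change; set of 5 is {1, 2, 5, 9, 11}
Step 16: find(1) -> no change; set of 1 is {1, 2, 5, 9, 11}
Step 17: union(10, 9) -> merged; set of 10 now {1, 2, 4, 5, 9, 10, 11}
Set of 2: {1, 2, 4, 5, 9, 10, 11}; 3 is not a member.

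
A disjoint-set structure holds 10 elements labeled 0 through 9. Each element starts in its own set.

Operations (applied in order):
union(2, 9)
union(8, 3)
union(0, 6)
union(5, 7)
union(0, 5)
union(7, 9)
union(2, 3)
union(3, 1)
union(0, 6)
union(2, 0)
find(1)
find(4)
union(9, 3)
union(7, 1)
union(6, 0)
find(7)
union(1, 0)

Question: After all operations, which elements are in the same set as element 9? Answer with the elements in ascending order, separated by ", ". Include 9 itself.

Step 1: union(2, 9) -> merged; set of 2 now {2, 9}
Step 2: union(8, 3) -> merged; set of 8 now {3, 8}
Step 3: union(0, 6) -> merged; set of 0 now {0, 6}
Step 4: union(5, 7) -> merged; set of 5 now {5, 7}
Step 5: union(0, 5) -> merged; set of 0 now {0, 5, 6, 7}
Step 6: union(7, 9) -> merged; set of 7 now {0, 2, 5, 6, 7, 9}
Step 7: union(2, 3) -> merged; set of 2 now {0, 2, 3, 5, 6, 7, 8, 9}
Step 8: union(3, 1) -> merged; set of 3 now {0, 1, 2, 3, 5, 6, 7, 8, 9}
Step 9: union(0, 6) -> already same set; set of 0 now {0, 1, 2, 3, 5, 6, 7, 8, 9}
Step 10: union(2, 0) -> already same set; set of 2 now {0, 1, 2, 3, 5, 6, 7, 8, 9}
Step 11: find(1) -> no change; set of 1 is {0, 1, 2, 3, 5, 6, 7, 8, 9}
Step 12: find(4) -> no change; set of 4 is {4}
Step 13: union(9, 3) -> already same set; set of 9 now {0, 1, 2, 3, 5, 6, 7, 8, 9}
Step 14: union(7, 1) -> already same set; set of 7 now {0, 1, 2, 3, 5, 6, 7, 8, 9}
Step 15: union(6, 0) -> already same set; set of 6 now {0, 1, 2, 3, 5, 6, 7, 8, 9}
Step 16: find(7) -> no change; set of 7 is {0, 1, 2, 3, 5, 6, 7, 8, 9}
Step 17: union(1, 0) -> already same set; set of 1 now {0, 1, 2, 3, 5, 6, 7, 8, 9}
Component of 9: {0, 1, 2, 3, 5, 6, 7, 8, 9}

Answer: 0, 1, 2, 3, 5, 6, 7, 8, 9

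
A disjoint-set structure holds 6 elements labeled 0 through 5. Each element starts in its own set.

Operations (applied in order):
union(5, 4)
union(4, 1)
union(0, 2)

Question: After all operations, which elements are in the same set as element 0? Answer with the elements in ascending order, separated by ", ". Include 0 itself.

Step 1: union(5, 4) -> merged; set of 5 now {4, 5}
Step 2: union(4, 1) -> merged; set of 4 now {1, 4, 5}
Step 3: union(0, 2) -> merged; set of 0 now {0, 2}
Component of 0: {0, 2}

Answer: 0, 2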